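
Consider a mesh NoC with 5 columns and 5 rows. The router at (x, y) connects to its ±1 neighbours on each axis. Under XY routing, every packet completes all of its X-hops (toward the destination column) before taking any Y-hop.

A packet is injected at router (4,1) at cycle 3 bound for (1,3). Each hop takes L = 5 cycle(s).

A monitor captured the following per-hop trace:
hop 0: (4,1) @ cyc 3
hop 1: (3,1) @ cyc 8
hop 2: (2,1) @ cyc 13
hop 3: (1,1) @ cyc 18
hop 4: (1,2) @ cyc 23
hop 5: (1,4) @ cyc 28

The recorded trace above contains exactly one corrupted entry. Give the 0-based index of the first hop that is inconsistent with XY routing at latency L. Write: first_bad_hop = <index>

first_bad_hop = 5

check 1→ d=(-1,0) cyc+5: ok
check 2→ d=(-1,0) cyc+5: ok
check 3→ d=(-1,0) cyc+5: ok
check 4→ d=(0,1) cyc+5: ok
check 5→ d=(0,2) cyc+5: BAD: non-unit step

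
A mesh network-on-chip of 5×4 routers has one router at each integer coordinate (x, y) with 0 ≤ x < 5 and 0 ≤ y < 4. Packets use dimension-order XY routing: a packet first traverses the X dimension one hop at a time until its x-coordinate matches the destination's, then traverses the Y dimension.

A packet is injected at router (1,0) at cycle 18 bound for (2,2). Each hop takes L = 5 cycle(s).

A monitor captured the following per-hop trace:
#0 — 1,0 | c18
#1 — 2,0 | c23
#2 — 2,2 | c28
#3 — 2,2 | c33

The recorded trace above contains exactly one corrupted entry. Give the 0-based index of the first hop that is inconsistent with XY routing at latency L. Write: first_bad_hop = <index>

[1] (+1,+0) / 5c ⇒ ok
[2] (+0,+2) / 5c ⇒ BAD: non-unit step

first_bad_hop = 2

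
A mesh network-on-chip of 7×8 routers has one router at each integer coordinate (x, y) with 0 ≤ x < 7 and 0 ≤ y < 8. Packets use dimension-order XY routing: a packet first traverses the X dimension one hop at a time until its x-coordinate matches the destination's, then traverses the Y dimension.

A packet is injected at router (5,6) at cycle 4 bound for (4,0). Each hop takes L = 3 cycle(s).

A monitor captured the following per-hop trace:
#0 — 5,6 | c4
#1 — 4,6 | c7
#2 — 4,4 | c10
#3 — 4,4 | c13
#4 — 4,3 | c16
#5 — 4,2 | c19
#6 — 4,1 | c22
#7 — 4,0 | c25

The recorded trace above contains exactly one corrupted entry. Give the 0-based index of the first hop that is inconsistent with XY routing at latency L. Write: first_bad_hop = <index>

  1: Δx=-1 Δy=+0 Δt=3 [ok]
  2: Δx=+0 Δy=-2 Δt=3 [BAD: non-unit step]

first_bad_hop = 2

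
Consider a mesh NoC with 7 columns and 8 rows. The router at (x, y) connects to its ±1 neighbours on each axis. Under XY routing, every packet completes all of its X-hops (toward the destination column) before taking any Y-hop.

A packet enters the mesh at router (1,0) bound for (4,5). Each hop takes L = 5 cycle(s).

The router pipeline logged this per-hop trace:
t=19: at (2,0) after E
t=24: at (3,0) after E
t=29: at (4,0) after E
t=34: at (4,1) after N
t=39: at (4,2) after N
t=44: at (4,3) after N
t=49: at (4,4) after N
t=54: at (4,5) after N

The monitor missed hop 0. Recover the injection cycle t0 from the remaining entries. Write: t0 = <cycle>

t0 = 14

At hop 1 the cycle is 19; in general cyc_k = t0 + kL.
Subtract one hop: t0 = 19 − 5 = 14.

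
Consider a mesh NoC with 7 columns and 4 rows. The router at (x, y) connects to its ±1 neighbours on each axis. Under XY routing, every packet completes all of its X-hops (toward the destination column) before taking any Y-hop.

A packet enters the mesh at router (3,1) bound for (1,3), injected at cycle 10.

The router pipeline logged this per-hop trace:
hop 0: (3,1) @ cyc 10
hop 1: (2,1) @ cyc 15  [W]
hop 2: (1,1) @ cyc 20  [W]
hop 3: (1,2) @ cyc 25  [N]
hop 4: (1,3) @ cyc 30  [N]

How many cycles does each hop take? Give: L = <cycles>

L = 5

Between hops 0 and 1 the cycle counter advances 15 − 10 = 5.
Per-hop latency L = Δcyc = 5.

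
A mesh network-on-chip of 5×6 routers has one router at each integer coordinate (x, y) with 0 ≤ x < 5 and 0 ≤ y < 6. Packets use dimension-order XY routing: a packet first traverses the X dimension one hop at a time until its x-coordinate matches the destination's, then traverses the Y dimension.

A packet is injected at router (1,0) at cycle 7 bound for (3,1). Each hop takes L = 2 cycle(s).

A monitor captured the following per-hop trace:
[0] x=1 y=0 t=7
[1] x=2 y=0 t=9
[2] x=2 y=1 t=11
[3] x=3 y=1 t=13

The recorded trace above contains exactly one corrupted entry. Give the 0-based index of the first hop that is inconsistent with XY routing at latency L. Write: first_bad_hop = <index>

first_bad_hop = 2

  1: Δx=+1 Δy=+0 Δt=2 [ok]
  2: Δx=+0 Δy=+1 Δt=2 [BAD: Y-move but x=2≠3]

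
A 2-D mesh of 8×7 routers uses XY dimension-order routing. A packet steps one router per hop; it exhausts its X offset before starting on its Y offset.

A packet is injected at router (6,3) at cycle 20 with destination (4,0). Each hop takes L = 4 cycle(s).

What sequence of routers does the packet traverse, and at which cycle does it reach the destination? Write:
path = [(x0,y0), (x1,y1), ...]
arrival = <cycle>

#0 — 6,3 | c20
#1 — 5,3 | c24 | W
#2 — 4,3 | c28 | W
#3 — 4,2 | c32 | S
#4 — 4,1 | c36 | S
#5 — 4,0 | c40 | S

path = [(6,3), (5,3), (4,3), (4,2), (4,1), (4,0)]
arrival = 40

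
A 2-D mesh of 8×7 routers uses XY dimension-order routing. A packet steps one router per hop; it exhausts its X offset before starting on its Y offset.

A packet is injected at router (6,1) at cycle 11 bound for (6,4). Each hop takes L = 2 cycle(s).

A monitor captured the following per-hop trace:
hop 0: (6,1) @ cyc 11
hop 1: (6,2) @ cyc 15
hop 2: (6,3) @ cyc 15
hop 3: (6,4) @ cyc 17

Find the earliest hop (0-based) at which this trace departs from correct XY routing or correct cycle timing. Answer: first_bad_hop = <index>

check 1→ d=(0,1) cyc+4: BAD: Δcyc=4≠L

first_bad_hop = 1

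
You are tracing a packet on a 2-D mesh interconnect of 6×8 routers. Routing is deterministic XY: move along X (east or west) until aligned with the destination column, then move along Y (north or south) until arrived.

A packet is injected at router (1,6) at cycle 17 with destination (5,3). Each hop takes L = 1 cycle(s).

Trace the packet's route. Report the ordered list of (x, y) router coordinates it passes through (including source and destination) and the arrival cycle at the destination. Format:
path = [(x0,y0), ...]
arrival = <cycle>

  0. router=(1,6) cycle=17 (inject)
  1. router=(2,6) cycle=18 dir=E
  2. router=(3,6) cycle=19 dir=E
  3. router=(4,6) cycle=20 dir=E
  4. router=(5,6) cycle=21 dir=E
  5. router=(5,5) cycle=22 dir=S
  6. router=(5,4) cycle=23 dir=S
  7. router=(5,3) cycle=24 dir=S

path = [(1,6), (2,6), (3,6), (4,6), (5,6), (5,5), (5,4), (5,3)]
arrival = 24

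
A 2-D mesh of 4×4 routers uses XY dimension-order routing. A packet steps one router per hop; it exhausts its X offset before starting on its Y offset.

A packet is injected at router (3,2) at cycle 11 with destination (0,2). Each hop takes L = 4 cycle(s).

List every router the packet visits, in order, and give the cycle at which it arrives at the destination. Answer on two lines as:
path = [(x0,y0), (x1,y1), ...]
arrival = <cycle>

path = [(3,2), (2,2), (1,2), (0,2)]
arrival = 23

t=11: at (3,2)
t=15: at (2,2) after W
t=19: at (1,2) after W
t=23: at (0,2) after W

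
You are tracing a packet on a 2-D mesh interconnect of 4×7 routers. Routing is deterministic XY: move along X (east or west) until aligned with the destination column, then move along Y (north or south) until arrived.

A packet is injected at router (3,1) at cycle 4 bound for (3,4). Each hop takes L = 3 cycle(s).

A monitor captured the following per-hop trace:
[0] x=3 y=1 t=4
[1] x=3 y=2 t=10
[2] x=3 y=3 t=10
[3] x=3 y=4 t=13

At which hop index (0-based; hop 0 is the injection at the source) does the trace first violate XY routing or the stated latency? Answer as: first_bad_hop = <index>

[1] (+0,+1) / 6c ⇒ BAD: Δcyc=6≠L

first_bad_hop = 1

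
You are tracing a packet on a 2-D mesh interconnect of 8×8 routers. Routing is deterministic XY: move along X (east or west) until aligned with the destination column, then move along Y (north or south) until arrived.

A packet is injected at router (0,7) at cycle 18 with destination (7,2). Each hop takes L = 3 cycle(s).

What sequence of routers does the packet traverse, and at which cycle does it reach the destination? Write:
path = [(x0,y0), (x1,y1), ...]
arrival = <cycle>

[0] x=0 y=7 t=18
[1] x=1 y=7 t=21 →E
[2] x=2 y=7 t=24 →E
[3] x=3 y=7 t=27 →E
[4] x=4 y=7 t=30 →E
[5] x=5 y=7 t=33 →E
[6] x=6 y=7 t=36 →E
[7] x=7 y=7 t=39 →E
[8] x=7 y=6 t=42 →S
[9] x=7 y=5 t=45 →S
[10] x=7 y=4 t=48 →S
[11] x=7 y=3 t=51 →S
[12] x=7 y=2 t=54 →S

path = [(0,7), (1,7), (2,7), (3,7), (4,7), (5,7), (6,7), (7,7), (7,6), (7,5), (7,4), (7,3), (7,2)]
arrival = 54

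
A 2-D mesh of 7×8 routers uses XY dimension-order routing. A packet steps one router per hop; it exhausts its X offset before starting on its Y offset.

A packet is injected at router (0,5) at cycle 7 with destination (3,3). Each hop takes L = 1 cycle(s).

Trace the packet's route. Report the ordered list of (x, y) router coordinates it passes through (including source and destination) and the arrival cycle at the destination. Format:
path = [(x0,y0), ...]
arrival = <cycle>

path = [(0,5), (1,5), (2,5), (3,5), (3,4), (3,3)]
arrival = 12

hop 0: (0,5) @ cyc 7
hop 1: (1,5) @ cyc 8  [E]
hop 2: (2,5) @ cyc 9  [E]
hop 3: (3,5) @ cyc 10  [E]
hop 4: (3,4) @ cyc 11  [S]
hop 5: (3,3) @ cyc 12  [S]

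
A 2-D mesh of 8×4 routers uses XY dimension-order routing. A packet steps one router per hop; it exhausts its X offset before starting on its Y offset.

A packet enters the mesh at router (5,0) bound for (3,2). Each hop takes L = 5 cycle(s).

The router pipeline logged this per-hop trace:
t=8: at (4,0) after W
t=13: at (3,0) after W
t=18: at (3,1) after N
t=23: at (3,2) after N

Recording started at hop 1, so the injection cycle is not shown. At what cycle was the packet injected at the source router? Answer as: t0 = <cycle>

At hop 1 the cycle is 8; in general cyc_k = t0 + kL.
So t0 = 8 − 1·5 = 3.

t0 = 3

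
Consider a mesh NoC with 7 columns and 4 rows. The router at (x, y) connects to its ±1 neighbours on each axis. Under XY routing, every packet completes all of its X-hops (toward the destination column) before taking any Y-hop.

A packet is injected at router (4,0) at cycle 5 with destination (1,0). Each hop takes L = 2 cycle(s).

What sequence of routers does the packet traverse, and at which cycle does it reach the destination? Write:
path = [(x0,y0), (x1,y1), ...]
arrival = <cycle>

[0] x=4 y=0 t=5
[1] x=3 y=0 t=7 →W
[2] x=2 y=0 t=9 →W
[3] x=1 y=0 t=11 →W

path = [(4,0), (3,0), (2,0), (1,0)]
arrival = 11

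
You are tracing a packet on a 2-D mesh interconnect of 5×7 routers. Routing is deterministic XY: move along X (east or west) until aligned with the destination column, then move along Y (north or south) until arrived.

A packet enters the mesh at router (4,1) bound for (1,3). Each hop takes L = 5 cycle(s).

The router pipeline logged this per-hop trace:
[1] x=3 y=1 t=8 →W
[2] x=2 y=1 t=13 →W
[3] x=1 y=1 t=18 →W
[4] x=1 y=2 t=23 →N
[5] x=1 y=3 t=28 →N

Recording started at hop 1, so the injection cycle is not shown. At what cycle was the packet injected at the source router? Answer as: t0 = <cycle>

The first recorded entry is hop 1 at cycle 8.
So t0 = 8 − 1·5 = 3.

t0 = 3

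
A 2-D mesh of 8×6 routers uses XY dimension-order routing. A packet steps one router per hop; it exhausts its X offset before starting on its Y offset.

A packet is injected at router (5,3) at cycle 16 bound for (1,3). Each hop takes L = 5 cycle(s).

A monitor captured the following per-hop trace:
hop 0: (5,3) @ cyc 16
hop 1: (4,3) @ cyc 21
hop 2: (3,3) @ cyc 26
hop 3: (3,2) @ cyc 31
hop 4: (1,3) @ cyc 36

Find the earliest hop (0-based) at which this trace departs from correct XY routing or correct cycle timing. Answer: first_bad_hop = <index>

check 1→ d=(-1,0) cyc+5: ok
check 2→ d=(-1,0) cyc+5: ok
check 3→ d=(0,-1) cyc+5: BAD: Y-move but x=3≠1

first_bad_hop = 3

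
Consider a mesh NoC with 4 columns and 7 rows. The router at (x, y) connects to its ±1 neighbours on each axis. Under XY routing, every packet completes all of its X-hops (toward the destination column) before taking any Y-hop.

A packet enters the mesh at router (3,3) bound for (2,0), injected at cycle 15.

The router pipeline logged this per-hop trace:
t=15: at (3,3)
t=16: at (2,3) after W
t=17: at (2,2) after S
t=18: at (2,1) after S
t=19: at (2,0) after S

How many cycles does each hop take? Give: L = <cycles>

Between hops 0 and 1 the cycle counter advances 16 − 15 = 1.
That increment is L by definition: L = 1.

L = 1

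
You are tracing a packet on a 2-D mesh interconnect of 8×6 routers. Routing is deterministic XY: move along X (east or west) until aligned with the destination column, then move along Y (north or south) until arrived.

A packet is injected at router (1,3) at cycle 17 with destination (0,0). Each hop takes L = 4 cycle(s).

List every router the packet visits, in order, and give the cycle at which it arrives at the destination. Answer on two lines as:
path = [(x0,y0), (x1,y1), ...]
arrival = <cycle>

t=17: at (1,3)
t=21: at (0,3) after W
t=25: at (0,2) after S
t=29: at (0,1) after S
t=33: at (0,0) after S

path = [(1,3), (0,3), (0,2), (0,1), (0,0)]
arrival = 33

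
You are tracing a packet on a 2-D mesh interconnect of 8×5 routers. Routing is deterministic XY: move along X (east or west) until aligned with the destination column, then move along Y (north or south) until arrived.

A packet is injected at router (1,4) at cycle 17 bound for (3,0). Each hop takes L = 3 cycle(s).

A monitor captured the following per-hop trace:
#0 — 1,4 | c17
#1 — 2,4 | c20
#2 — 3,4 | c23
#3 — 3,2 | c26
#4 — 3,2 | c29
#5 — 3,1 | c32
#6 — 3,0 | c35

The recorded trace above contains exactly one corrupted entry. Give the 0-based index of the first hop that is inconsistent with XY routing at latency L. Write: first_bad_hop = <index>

check 1→ d=(1,0) cyc+3: ok
check 2→ d=(1,0) cyc+3: ok
check 3→ d=(0,-2) cyc+3: BAD: non-unit step

first_bad_hop = 3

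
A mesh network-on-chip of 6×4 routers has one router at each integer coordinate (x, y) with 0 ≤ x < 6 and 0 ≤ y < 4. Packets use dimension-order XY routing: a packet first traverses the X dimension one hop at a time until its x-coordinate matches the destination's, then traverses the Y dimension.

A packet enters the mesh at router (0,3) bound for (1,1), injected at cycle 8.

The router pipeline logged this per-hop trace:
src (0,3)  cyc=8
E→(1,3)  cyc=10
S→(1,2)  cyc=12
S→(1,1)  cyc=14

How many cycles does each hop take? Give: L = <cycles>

L = 2

Between hops 0 and 1 the cycle counter advances 10 − 8 = 2.
That increment is L by definition: L = 2.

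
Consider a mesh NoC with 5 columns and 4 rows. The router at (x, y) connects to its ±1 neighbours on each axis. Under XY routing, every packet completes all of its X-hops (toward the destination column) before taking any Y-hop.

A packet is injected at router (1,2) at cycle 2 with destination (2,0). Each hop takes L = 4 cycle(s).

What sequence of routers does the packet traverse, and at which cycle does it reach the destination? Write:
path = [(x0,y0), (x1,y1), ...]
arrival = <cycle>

path = [(1,2), (2,2), (2,1), (2,0)]
arrival = 14

  0. router=(1,2) cycle=2 (inject)
  1. router=(2,2) cycle=6 dir=E
  2. router=(2,1) cycle=10 dir=S
  3. router=(2,0) cycle=14 dir=S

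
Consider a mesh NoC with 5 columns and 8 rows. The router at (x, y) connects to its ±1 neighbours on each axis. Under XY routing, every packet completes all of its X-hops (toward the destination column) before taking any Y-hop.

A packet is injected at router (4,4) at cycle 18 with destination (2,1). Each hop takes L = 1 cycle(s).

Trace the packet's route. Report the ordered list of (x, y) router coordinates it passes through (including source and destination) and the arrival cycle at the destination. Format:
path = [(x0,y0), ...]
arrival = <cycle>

  0. router=(4,4) cycle=18 (inject)
  1. router=(3,4) cycle=19 dir=W
  2. router=(2,4) cycle=20 dir=W
  3. router=(2,3) cycle=21 dir=S
  4. router=(2,2) cycle=22 dir=S
  5. router=(2,1) cycle=23 dir=S

path = [(4,4), (3,4), (2,4), (2,3), (2,2), (2,1)]
arrival = 23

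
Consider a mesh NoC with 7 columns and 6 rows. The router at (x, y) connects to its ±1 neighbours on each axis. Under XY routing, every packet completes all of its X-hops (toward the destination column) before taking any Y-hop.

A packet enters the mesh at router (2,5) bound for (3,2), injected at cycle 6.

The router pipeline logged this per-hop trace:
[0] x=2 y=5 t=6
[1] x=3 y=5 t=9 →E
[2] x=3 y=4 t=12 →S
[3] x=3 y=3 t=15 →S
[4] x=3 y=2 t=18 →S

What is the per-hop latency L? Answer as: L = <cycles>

Δcyc across hop 0→1: 9 − 6 = 3.
Each hop adds L, hence L = 3.

L = 3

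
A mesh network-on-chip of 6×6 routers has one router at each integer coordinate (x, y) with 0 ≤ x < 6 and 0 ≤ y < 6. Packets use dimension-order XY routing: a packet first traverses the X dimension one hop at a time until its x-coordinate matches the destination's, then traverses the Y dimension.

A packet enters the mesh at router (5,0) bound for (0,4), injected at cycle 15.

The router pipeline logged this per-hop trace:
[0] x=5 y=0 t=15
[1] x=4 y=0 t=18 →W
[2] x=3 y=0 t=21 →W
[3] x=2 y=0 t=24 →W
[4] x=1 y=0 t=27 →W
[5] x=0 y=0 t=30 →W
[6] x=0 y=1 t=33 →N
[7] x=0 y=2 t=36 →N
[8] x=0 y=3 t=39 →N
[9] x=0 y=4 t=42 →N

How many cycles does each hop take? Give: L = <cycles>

Δcyc across hop 0→1: 18 − 15 = 3.
That increment is L by definition: L = 3.

L = 3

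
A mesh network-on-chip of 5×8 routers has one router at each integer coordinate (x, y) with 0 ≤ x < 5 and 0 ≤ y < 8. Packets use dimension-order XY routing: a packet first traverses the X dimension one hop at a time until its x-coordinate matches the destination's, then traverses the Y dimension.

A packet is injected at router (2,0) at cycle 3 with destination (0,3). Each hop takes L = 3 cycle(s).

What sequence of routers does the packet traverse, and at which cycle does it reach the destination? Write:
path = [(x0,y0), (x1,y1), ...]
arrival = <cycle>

path = [(2,0), (1,0), (0,0), (0,1), (0,2), (0,3)]
arrival = 18

#0 — 2,0 | c3
#1 — 1,0 | c6 | W
#2 — 0,0 | c9 | W
#3 — 0,1 | c12 | N
#4 — 0,2 | c15 | N
#5 — 0,3 | c18 | N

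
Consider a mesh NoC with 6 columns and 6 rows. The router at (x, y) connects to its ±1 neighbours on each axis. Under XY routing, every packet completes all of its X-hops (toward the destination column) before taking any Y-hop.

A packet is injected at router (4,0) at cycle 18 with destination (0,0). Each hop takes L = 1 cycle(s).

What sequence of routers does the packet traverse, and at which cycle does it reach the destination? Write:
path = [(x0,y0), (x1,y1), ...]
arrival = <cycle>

[0] x=4 y=0 t=18
[1] x=3 y=0 t=19 →W
[2] x=2 y=0 t=20 →W
[3] x=1 y=0 t=21 →W
[4] x=0 y=0 t=22 →W

path = [(4,0), (3,0), (2,0), (1,0), (0,0)]
arrival = 22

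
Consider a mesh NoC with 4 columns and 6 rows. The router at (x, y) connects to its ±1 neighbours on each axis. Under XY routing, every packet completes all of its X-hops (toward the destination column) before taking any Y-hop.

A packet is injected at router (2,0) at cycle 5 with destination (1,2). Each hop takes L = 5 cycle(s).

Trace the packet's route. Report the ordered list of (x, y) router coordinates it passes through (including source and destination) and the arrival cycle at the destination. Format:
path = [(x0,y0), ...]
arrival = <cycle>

#0 — 2,0 | c5
#1 — 1,0 | c10 | W
#2 — 1,1 | c15 | N
#3 — 1,2 | c20 | N

path = [(2,0), (1,0), (1,1), (1,2)]
arrival = 20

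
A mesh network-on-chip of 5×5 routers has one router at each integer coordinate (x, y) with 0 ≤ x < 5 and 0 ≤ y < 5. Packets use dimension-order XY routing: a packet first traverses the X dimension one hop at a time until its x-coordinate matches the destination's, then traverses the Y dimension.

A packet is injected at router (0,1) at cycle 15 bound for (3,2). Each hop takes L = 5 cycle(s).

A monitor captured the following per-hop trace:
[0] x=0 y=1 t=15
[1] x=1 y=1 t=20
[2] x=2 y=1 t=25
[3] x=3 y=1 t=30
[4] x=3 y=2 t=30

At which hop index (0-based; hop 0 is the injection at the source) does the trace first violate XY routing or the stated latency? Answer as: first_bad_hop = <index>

hop 1: step (+1,+0), +5 cyc — ok
hop 2: step (+1,+0), +5 cyc — ok
hop 3: step (+1,+0), +5 cyc — ok
hop 4: step (+0,+1), +0 cyc — BAD: Δcyc=0≠L

first_bad_hop = 4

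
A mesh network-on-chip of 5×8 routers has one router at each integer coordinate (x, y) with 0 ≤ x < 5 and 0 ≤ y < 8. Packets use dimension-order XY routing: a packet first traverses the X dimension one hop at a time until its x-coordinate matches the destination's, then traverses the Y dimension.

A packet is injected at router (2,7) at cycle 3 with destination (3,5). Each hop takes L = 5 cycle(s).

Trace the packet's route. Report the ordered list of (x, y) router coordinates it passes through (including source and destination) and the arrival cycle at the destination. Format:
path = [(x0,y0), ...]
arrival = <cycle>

path = [(2,7), (3,7), (3,6), (3,5)]
arrival = 18

  0. router=(2,7) cycle=3 (inject)
  1. router=(3,7) cycle=8 dir=E
  2. router=(3,6) cycle=13 dir=S
  3. router=(3,5) cycle=18 dir=S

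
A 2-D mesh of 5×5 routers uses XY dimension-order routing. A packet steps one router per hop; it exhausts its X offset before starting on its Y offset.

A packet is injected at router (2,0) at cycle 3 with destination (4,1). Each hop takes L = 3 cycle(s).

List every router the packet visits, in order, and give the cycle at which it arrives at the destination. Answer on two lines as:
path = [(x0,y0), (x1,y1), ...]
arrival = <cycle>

path = [(2,0), (3,0), (4,0), (4,1)]
arrival = 12

  0. router=(2,0) cycle=3 (inject)
  1. router=(3,0) cycle=6 dir=E
  2. router=(4,0) cycle=9 dir=E
  3. router=(4,1) cycle=12 dir=N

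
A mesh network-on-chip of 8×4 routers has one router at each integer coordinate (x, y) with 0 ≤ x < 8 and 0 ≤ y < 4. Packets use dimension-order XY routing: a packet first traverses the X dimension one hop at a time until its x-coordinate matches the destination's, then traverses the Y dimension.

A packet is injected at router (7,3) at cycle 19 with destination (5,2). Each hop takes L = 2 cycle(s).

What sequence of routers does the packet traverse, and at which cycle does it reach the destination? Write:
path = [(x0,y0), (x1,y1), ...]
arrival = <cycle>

path = [(7,3), (6,3), (5,3), (5,2)]
arrival = 25

#0 — 7,3 | c19
#1 — 6,3 | c21 | W
#2 — 5,3 | c23 | W
#3 — 5,2 | c25 | S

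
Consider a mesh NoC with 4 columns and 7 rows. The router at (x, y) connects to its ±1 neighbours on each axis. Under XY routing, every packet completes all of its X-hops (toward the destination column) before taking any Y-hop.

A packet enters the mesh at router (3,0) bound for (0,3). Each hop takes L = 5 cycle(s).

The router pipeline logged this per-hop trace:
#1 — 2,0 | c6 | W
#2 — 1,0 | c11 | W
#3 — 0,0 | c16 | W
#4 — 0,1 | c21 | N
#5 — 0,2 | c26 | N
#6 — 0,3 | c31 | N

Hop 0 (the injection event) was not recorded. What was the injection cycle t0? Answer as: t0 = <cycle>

Hop 1 reached at cycle 6; hop k is at t0 + k·L.
Subtract one hop: t0 = 6 − 5 = 1.

t0 = 1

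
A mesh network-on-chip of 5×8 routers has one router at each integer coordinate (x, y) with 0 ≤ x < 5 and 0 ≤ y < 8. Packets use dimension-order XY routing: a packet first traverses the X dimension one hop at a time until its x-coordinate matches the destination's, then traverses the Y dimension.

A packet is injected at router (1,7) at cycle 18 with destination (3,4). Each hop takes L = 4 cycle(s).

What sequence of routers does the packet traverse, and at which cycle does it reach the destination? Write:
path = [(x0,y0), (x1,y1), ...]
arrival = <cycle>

  0. router=(1,7) cycle=18 (inject)
  1. router=(2,7) cycle=22 dir=E
  2. router=(3,7) cycle=26 dir=E
  3. router=(3,6) cycle=30 dir=S
  4. router=(3,5) cycle=34 dir=S
  5. router=(3,4) cycle=38 dir=S

path = [(1,7), (2,7), (3,7), (3,6), (3,5), (3,4)]
arrival = 38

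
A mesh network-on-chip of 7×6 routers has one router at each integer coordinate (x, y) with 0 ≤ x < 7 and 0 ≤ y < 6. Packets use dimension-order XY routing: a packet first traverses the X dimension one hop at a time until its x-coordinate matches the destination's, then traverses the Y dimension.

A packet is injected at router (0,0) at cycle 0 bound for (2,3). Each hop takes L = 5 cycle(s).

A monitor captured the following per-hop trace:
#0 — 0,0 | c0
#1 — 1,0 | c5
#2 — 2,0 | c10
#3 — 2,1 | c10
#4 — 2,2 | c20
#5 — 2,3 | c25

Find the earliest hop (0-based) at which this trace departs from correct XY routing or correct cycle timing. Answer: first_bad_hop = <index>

  1: Δx=+1 Δy=+0 Δt=5 [ok]
  2: Δx=+1 Δy=+0 Δt=5 [ok]
  3: Δx=+0 Δy=+1 Δt=0 [BAD: Δcyc=0≠L]

first_bad_hop = 3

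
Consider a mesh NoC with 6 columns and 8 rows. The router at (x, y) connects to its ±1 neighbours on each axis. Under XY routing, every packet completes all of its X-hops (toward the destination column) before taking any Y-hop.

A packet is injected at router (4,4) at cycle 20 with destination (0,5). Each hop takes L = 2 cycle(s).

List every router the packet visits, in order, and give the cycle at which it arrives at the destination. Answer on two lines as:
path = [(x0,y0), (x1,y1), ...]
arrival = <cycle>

#0 — 4,4 | c20
#1 — 3,4 | c22 | W
#2 — 2,4 | c24 | W
#3 — 1,4 | c26 | W
#4 — 0,4 | c28 | W
#5 — 0,5 | c30 | N

path = [(4,4), (3,4), (2,4), (1,4), (0,4), (0,5)]
arrival = 30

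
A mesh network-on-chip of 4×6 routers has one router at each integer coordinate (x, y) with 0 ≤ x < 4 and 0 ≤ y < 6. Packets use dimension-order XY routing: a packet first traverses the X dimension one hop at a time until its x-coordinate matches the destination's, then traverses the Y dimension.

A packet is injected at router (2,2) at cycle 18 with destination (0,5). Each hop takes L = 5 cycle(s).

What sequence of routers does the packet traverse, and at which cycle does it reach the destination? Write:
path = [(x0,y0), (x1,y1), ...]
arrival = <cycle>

path = [(2,2), (1,2), (0,2), (0,3), (0,4), (0,5)]
arrival = 43

t=18: at (2,2)
t=23: at (1,2) after W
t=28: at (0,2) after W
t=33: at (0,3) after N
t=38: at (0,4) after N
t=43: at (0,5) after N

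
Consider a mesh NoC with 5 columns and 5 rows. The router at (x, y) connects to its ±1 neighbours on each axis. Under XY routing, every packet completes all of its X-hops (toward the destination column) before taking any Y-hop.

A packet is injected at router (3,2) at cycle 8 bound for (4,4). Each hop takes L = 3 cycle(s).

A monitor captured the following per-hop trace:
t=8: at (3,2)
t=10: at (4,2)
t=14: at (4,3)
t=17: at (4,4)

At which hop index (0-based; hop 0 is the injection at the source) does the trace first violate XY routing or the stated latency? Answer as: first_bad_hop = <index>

check 1→ d=(1,0) cyc+2: BAD: Δcyc=2≠L

first_bad_hop = 1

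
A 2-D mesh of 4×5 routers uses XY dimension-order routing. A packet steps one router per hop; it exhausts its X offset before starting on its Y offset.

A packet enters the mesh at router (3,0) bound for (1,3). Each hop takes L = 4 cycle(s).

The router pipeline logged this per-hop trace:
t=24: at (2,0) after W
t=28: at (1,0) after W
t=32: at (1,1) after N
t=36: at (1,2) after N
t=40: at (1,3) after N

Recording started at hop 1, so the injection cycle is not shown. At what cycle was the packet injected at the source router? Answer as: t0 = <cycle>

t0 = 20

Hop 1 reached at cycle 24; hop k is at t0 + k·L.
Therefore t0 = 24 − L = 20.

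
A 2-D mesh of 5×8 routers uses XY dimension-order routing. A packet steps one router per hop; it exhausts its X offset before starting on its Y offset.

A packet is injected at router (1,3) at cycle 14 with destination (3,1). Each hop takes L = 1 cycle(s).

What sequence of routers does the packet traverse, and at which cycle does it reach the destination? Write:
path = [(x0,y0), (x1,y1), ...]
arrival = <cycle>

  0. router=(1,3) cycle=14 (inject)
  1. router=(2,3) cycle=15 dir=E
  2. router=(3,3) cycle=16 dir=E
  3. router=(3,2) cycle=17 dir=S
  4. router=(3,1) cycle=18 dir=S

path = [(1,3), (2,3), (3,3), (3,2), (3,1)]
arrival = 18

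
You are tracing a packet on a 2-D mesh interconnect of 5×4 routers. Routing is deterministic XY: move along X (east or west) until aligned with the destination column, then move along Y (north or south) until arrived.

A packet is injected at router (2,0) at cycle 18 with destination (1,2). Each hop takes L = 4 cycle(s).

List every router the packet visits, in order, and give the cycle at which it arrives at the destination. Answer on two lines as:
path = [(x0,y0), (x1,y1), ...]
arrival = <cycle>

path = [(2,0), (1,0), (1,1), (1,2)]
arrival = 30

[0] x=2 y=0 t=18
[1] x=1 y=0 t=22 →W
[2] x=1 y=1 t=26 →N
[3] x=1 y=2 t=30 →N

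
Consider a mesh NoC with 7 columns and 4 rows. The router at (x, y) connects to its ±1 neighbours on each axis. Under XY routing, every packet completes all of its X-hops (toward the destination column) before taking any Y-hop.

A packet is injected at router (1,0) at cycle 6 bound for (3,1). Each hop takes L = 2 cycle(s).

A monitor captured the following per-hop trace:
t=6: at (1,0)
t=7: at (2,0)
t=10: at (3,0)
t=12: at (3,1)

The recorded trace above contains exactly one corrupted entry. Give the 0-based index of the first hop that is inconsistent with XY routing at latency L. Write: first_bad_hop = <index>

first_bad_hop = 1

  1: Δx=+1 Δy=+0 Δt=1 [BAD: Δcyc=1≠L]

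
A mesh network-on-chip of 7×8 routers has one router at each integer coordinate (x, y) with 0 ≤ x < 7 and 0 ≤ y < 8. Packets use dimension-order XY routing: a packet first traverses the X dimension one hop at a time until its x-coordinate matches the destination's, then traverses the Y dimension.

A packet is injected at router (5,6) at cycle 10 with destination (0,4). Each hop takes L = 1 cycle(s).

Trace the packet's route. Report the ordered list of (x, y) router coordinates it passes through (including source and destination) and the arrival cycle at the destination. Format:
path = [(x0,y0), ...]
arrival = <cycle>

path = [(5,6), (4,6), (3,6), (2,6), (1,6), (0,6), (0,5), (0,4)]
arrival = 17

  0. router=(5,6) cycle=10 (inject)
  1. router=(4,6) cycle=11 dir=W
  2. router=(3,6) cycle=12 dir=W
  3. router=(2,6) cycle=13 dir=W
  4. router=(1,6) cycle=14 dir=W
  5. router=(0,6) cycle=15 dir=W
  6. router=(0,5) cycle=16 dir=S
  7. router=(0,4) cycle=17 dir=S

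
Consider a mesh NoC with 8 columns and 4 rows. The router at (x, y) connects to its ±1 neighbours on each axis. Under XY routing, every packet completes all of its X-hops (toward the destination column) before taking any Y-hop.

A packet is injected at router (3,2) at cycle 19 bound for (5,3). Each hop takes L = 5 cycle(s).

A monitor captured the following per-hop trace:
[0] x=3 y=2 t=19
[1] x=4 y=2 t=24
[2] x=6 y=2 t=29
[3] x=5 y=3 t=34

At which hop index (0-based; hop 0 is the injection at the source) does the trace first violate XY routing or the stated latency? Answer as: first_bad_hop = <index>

  1: Δx=+1 Δy=+0 Δt=5 [ok]
  2: Δx=+2 Δy=+0 Δt=5 [BAD: non-unit step]

first_bad_hop = 2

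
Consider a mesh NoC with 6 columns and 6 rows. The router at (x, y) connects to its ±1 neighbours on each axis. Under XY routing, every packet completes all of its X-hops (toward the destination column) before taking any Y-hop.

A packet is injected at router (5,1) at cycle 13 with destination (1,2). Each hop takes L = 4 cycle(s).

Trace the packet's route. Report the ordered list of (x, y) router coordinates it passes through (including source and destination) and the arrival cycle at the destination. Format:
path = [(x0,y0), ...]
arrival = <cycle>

path = [(5,1), (4,1), (3,1), (2,1), (1,1), (1,2)]
arrival = 33

  0. router=(5,1) cycle=13 (inject)
  1. router=(4,1) cycle=17 dir=W
  2. router=(3,1) cycle=21 dir=W
  3. router=(2,1) cycle=25 dir=W
  4. router=(1,1) cycle=29 dir=W
  5. router=(1,2) cycle=33 dir=N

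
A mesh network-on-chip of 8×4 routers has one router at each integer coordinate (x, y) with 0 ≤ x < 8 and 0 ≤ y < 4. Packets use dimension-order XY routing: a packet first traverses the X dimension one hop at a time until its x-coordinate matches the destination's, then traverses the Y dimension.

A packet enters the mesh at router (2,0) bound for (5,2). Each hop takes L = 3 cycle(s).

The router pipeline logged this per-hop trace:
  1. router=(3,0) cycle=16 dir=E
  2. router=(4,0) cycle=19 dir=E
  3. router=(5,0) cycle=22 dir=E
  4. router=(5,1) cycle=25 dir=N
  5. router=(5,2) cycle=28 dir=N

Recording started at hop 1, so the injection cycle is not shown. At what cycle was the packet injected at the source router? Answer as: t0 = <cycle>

t0 = 13

Hop 1 reached at cycle 16; hop k is at t0 + k·L.
Subtract one hop: t0 = 16 − 3 = 13.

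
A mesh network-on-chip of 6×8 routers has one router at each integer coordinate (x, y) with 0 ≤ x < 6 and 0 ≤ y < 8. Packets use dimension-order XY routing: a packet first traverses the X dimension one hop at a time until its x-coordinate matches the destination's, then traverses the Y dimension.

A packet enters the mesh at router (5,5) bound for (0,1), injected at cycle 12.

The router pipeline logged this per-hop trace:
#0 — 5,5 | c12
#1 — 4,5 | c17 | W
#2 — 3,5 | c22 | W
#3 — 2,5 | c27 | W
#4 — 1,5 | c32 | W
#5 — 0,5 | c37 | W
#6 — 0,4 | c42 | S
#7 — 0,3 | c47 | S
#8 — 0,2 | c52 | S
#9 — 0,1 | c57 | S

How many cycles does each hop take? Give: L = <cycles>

Δcyc across hop 0→1: 17 − 12 = 5.
One hop costs L cycles, so L = 5.

L = 5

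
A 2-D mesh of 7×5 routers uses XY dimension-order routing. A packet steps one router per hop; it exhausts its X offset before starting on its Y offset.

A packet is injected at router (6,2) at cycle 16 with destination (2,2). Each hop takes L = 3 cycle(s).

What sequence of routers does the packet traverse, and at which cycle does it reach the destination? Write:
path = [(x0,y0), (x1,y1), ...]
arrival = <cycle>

hop 0: (6,2) @ cyc 16
hop 1: (5,2) @ cyc 19  [W]
hop 2: (4,2) @ cyc 22  [W]
hop 3: (3,2) @ cyc 25  [W]
hop 4: (2,2) @ cyc 28  [W]

path = [(6,2), (5,2), (4,2), (3,2), (2,2)]
arrival = 28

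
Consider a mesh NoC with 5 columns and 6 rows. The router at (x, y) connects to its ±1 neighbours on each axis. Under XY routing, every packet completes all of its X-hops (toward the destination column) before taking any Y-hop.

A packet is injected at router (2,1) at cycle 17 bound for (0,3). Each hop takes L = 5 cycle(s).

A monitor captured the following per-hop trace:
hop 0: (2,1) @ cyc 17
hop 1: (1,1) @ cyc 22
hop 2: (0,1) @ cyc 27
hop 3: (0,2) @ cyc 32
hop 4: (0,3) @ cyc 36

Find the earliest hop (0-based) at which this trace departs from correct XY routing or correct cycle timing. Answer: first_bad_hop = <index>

first_bad_hop = 4

[1] (-1,+0) / 5c ⇒ ok
[2] (-1,+0) / 5c ⇒ ok
[3] (+0,+1) / 5c ⇒ ok
[4] (+0,+1) / 4c ⇒ BAD: Δcyc=4≠L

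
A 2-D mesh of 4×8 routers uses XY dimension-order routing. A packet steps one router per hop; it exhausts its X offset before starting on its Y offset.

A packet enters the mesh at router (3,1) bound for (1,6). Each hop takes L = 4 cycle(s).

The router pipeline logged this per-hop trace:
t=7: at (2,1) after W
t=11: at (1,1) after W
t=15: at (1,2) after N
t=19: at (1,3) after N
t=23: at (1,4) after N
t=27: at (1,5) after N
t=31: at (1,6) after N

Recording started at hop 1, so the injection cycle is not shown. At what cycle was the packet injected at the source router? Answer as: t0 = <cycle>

t0 = 3

cyc[1] = 7 and cyc[k] = t0 + k·L for every k.
Therefore t0 = 7 − L = 3.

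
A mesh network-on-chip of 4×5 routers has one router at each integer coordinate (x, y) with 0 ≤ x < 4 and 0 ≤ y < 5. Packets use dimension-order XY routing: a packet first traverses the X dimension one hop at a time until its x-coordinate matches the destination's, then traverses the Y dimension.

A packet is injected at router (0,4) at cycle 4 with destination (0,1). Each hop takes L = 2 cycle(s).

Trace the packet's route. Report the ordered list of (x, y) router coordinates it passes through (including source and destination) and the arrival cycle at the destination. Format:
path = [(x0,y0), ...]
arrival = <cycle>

t=4: at (0,4)
t=6: at (0,3) after S
t=8: at (0,2) after S
t=10: at (0,1) after S

path = [(0,4), (0,3), (0,2), (0,1)]
arrival = 10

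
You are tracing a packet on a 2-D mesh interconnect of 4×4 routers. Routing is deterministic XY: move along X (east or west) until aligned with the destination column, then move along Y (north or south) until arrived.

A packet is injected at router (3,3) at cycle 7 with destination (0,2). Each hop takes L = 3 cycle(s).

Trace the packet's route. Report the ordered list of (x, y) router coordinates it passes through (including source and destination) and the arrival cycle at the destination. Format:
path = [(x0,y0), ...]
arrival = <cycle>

path = [(3,3), (2,3), (1,3), (0,3), (0,2)]
arrival = 19

src (3,3)  cyc=7
W→(2,3)  cyc=10
W→(1,3)  cyc=13
W→(0,3)  cyc=16
S→(0,2)  cyc=19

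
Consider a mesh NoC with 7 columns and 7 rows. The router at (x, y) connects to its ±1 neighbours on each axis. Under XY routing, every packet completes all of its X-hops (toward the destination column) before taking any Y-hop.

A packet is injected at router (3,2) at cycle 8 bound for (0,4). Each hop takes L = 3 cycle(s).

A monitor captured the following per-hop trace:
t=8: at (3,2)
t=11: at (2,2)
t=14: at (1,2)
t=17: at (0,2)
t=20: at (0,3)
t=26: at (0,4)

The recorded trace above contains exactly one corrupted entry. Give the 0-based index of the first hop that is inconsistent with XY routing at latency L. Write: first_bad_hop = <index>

first_bad_hop = 5

hop 1: step (-1,+0), +3 cyc — ok
hop 2: step (-1,+0), +3 cyc — ok
hop 3: step (-1,+0), +3 cyc — ok
hop 4: step (+0,+1), +3 cyc — ok
hop 5: step (+0,+1), +6 cyc — BAD: Δcyc=6≠L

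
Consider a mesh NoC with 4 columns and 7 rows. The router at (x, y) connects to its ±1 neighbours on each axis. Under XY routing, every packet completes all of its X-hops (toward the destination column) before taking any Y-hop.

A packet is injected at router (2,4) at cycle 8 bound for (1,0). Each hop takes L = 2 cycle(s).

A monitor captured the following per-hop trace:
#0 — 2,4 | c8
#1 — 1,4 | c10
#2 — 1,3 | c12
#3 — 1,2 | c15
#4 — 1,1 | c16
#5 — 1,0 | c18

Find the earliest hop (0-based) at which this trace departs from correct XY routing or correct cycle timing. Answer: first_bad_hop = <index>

first_bad_hop = 3

  1: Δx=-1 Δy=+0 Δt=2 [ok]
  2: Δx=+0 Δy=-1 Δt=2 [ok]
  3: Δx=+0 Δy=-1 Δt=3 [BAD: Δcyc=3≠L]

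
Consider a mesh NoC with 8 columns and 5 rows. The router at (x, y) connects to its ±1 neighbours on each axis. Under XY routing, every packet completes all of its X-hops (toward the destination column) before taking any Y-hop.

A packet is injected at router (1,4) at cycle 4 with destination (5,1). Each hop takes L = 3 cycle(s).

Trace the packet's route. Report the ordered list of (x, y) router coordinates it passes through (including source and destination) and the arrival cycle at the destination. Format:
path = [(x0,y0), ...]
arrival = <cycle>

path = [(1,4), (2,4), (3,4), (4,4), (5,4), (5,3), (5,2), (5,1)]
arrival = 25

[0] x=1 y=4 t=4
[1] x=2 y=4 t=7 →E
[2] x=3 y=4 t=10 →E
[3] x=4 y=4 t=13 →E
[4] x=5 y=4 t=16 →E
[5] x=5 y=3 t=19 →S
[6] x=5 y=2 t=22 →S
[7] x=5 y=1 t=25 →S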